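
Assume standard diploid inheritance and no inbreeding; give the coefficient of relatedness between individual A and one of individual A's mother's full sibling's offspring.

Each parent–offspring link contributes a factor of 1/2, and independent paths through distinct common ancestors add.
First cousins share one grandparent pair — two paths of length 4: r = 2·(1/2)^4 = 1/8.

0.125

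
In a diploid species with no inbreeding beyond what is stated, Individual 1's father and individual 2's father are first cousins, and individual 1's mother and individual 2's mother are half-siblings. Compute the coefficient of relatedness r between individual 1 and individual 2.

0.09375

With two independent routes of shared ancestry, r is the sum of the two contributions.
Individual 1 and individual 2 are related in two ways: second cousins through their fathers (r = 1/32) and half first cousins through their mothers (r = 1/16).
r = 1/32 + 1/16 = 3/32 = 0.09375.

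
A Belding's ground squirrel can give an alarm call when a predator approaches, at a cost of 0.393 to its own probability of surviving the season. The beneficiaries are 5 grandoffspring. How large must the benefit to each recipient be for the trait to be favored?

r to a grandoffspring = 0.25 (two parent–offspring links: r = (1/2)^2 = 1/4).
Hamilton's rule with n recipients of equal r: n·r·B > C, so B > C/(n·r) = 0.393/(5·0.25) = 0.3144.

0.3144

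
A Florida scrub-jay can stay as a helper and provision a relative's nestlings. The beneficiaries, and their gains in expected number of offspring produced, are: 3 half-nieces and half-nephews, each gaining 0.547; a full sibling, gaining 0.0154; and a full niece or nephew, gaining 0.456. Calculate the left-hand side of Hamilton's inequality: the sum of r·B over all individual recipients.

r to a half-niece or half-nephew = 0.125 (half-aunt/uncle↔niece/nephew: one path of length 3: r = (1/2)^3 = 1/8).
r to a full sibling = 1/2 (full sibs share both parents — two paths of length 2: r = 2·(1/2)^2 = 1/2).
r to a full niece or nephew = 1/4 (full aunt/uncle↔niece/nephew: two paths of length 3 through the shared grandparent pair: r = 2·(1/2)^3 = 1/4).
Summing one r·B term per recipient: 3·0.125·0.547 + 1·0.5·0.0154 + 1·0.25·0.456 = 0.326825.

0.326825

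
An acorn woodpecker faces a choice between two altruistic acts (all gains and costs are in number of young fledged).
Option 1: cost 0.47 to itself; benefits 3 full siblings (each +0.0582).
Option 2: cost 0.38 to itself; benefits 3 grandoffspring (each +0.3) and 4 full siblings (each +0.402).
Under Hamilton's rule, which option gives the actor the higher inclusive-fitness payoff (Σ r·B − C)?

Option 1: r to a full sibling = 0.5.
Option 1: Σ r·B − C = (3·0.5·0.0582) − 0.47 = -0.3827.
Option 2: r to a grandoffspring = 0.25.
Option 2: r to a full sibling = 0.5.
Option 2: Σ r·B − C = (3·0.25·0.3 + 4·0.5·0.402) − 0.38 = 0.649.
Option 2 has the higher net inclusive-fitness payoff.

Option 2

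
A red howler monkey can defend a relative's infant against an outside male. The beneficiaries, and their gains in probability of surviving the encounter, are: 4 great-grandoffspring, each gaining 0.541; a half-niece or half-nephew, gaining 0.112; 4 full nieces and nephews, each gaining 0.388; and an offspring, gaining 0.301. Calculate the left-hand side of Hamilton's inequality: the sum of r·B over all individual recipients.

r to a great-grandoffspring = 0.125 (three parent–offspring links: r = (1/2)^3 = 1/8).
r to a half-niece or half-nephew = 1/8 (half-aunt/uncle↔niece/nephew: one path of length 3: r = (1/2)^3 = 1/8).
r to a full niece or nephew = 1/4 (full aunt/uncle↔niece/nephew: two paths of length 3 through the shared grandparent pair: r = 2·(1/2)^3 = 1/4).
r to an offspring = 0.5 (one parent–offspring link: r = (1/2)^1 = 1/2).
Summing one r·B term per recipient: 4·0.125·0.541 + 1·0.125·0.112 + 4·0.25·0.388 + 1·0.5·0.301 = 0.823.

0.823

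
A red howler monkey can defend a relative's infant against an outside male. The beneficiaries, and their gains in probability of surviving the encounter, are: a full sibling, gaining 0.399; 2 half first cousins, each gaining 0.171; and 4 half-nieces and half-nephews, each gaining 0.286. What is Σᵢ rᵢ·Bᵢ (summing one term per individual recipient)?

0.363875

r to a full sibling = 1/2 (full sibs share both parents — two paths of length 2: r = 2·(1/2)^2 = 1/2).
r to a half first cousin = 0.0625 (half first cousins share one grandparent — one path of length 4: r = (1/2)^4 = 1/16).
r to a half-niece or half-nephew = 1/8 (half-aunt/uncle↔niece/nephew: one path of length 3: r = (1/2)^3 = 1/8).
Summing one r·B term per recipient: 1·0.5·0.399 + 2·0.0625·0.171 + 4·0.125·0.286 = 0.363875.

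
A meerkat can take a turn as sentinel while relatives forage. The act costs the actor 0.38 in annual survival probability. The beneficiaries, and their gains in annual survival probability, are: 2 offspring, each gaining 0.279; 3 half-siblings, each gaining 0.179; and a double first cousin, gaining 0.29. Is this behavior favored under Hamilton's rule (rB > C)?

Yes

Hamilton's rule: the trait is favored when the sum of r·B over every recipient exceeds the actor's cost C.
r to an offspring = 1/2 (one parent–offspring link: r = (1/2)^1 = 1/2).
r to a half-sibling = 0.25 (half-sibs share one parent — one path of length 2: r = (1/2)^2 = 1/4).
r to a double first cousin = 1/4 (double first cousins share both grandparent pairs — four paths of length 4: r = 4·(1/2)^4 = 1/4).
Summing one r·B term per recipient: 2·0.5·0.279 + 3·0.25·0.179 + 1·0.25·0.29 = 0.48575.
0.48575 > 0.38: the indirect benefit exceeds the cost.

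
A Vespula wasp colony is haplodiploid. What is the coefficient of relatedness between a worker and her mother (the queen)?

0.5

One meiotic link between diploid queen and diploid daughter: r = 1/2.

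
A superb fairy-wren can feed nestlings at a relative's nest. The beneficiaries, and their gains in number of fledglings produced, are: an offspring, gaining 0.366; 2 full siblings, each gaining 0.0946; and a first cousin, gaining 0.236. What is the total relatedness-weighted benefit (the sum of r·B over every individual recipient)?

0.3071

r to an offspring = 1/2 (one parent–offspring link: r = (1/2)^1 = 1/2).
r to a full sibling = 1/2 (full sibs share both parents — two paths of length 2: r = 2·(1/2)^2 = 1/2).
r to a first cousin = 0.125 (first cousins share one grandparent pair — two paths of length 4: r = 2·(1/2)^4 = 1/8).
Summing one r·B term per recipient: 1·0.5·0.366 + 2·0.5·0.0946 + 1·0.125·0.236 = 0.3071.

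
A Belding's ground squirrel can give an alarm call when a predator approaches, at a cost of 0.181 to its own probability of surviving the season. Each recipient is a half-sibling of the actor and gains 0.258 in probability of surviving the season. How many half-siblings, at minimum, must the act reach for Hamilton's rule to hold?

3

r to a half-sibling = 1/4 (half-sibs share one parent — one path of length 2: r = (1/2)^2 = 1/4).
Hamilton's rule: n·r·B > C  ⇒  n > C/(r·B) = 0.181/(0.25·0.258) = 2.806.
The smallest integer exceeding 2.806 is 3.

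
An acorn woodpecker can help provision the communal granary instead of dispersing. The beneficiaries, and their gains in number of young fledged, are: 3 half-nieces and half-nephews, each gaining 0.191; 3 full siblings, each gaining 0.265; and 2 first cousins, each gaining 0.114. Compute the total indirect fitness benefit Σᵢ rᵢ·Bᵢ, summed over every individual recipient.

r to a half-niece or half-nephew = 0.125 (half-aunt/uncle↔niece/nephew: one path of length 3: r = (1/2)^3 = 1/8).
r to a full sibling = 0.5 (full sibs share both parents — two paths of length 2: r = 2·(1/2)^2 = 1/2).
r to a first cousin = 1/8 (first cousins share one grandparent pair — two paths of length 4: r = 2·(1/2)^4 = 1/8).
Summing one r·B term per recipient: 3·0.125·0.191 + 3·0.5·0.265 + 2·0.125·0.114 = 0.497625.

0.497625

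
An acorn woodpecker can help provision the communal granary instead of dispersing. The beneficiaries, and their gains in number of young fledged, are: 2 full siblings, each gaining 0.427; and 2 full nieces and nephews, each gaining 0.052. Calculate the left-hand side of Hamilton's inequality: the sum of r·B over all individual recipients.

0.453

r to a full sibling = 0.5 (full sibs share both parents — two paths of length 2: r = 2·(1/2)^2 = 1/2).
r to a full niece or nephew = 0.25 (full aunt/uncle↔niece/nephew: two paths of length 3 through the shared grandparent pair: r = 2·(1/2)^3 = 1/4).
Summing one r·B term per recipient: 2·0.5·0.427 + 2·0.25·0.052 = 0.453.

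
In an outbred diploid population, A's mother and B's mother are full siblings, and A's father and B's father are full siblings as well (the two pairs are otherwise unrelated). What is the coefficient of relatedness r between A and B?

Independent pedigree routes through distinct common ancestors add.
A and B are related in two ways: first cousins through their mothers (r = 1/8) and first cousins through their fathers (r = 1/8) — i.e. double first cousins.
r = 1/8 + 1/8 = 1/4 = 0.25.

0.25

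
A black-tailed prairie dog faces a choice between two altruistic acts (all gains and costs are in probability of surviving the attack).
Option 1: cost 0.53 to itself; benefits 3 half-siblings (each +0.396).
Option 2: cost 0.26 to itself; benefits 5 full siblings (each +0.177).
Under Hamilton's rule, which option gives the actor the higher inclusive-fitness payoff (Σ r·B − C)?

Option 1: r to a half-sibling = 0.25.
Option 1: Σ r·B − C = (3·0.25·0.396) − 0.53 = -0.233.
Option 2: r to a full sibling = 0.5.
Option 2: Σ r·B − C = (5·0.5·0.177) − 0.26 = 0.1825.
Option 2 has the higher net inclusive-fitness payoff.

Option 2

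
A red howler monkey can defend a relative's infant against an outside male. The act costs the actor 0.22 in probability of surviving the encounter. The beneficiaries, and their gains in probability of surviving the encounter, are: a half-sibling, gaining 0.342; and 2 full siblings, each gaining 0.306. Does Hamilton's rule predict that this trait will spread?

Hamilton's rule: the trait is favored when the sum of r·B over every recipient exceeds the actor's cost C.
r to a half-sibling = 0.25 (half-sibs share one parent — one path of length 2: r = (1/2)^2 = 1/4).
r to a full sibling = 1/2 (full sibs share both parents — two paths of length 2: r = 2·(1/2)^2 = 1/2).
Summing one r·B term per recipient: 1·0.25·0.342 + 2·0.5·0.306 = 0.3915.
0.3915 > 0.22: the indirect benefit exceeds the cost.

Yes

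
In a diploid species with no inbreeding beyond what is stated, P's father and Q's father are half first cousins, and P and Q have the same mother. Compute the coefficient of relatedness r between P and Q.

0.265625

Wright's path rule: contributions from independent ancestry routes add.
P and Q are related in two ways: half second cousins through their fathers (r = 1/64) and half-sibs through their shared mother (r = 1/4).
r = 1/64 + 1/4 = 17/64 = 0.265625.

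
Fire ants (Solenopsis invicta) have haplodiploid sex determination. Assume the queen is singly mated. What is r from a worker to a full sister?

Haplodiploid full sisters inherit their father's entire haploid genome identically (contributing 1/2) and on average half of their mother's contribution (1/2 · 1/2 = 1/4); r = 1/2 + 1/4 = 3/4.

0.75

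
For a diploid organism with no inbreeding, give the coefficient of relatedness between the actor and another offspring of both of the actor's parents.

Each parent–offspring link contributes a factor of 1/2, and independent paths through distinct common ancestors add.
Full sibs share both parents — two paths of length 2: r = 2·(1/2)^2 = 1/2.

0.5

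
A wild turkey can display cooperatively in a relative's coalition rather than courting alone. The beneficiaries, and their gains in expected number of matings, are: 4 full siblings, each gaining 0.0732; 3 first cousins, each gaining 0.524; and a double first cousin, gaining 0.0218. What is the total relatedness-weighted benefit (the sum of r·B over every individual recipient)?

0.34835

r to a full sibling = 0.5 (full sibs share both parents — two paths of length 2: r = 2·(1/2)^2 = 1/2).
r to a first cousin = 0.125 (first cousins share one grandparent pair — two paths of length 4: r = 2·(1/2)^4 = 1/8).
r to a double first cousin = 0.25 (double first cousins share both grandparent pairs — four paths of length 4: r = 4·(1/2)^4 = 1/4).
Summing one r·B term per recipient: 4·0.5·0.0732 + 3·0.125·0.524 + 1·0.25·0.0218 = 0.34835.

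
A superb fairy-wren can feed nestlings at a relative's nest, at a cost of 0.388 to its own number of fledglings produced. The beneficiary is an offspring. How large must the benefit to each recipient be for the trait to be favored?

0.776

r to an offspring = 1/2 (one parent–offspring link: r = (1/2)^1 = 1/2).
Hamilton's rule with n recipients of equal r: n·r·B > C, so B > C/(n·r) = 0.388/(1·0.5) = 0.776.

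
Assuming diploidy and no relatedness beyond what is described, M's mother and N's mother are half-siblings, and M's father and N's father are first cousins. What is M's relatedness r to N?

With two independent routes of shared ancestry, r is the sum of the two contributions.
M and N are related in two ways: half first cousins through their mothers (r = 1/16) and second cousins through their fathers (r = 1/32).
r = 1/16 + 1/32 = 3/32 = 0.09375.

0.09375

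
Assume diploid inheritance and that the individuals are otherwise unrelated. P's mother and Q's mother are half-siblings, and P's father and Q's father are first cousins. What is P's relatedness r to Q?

Wright's path rule: contributions from independent ancestry routes add.
P and Q are related in two ways: half first cousins through their mothers (r = 1/16) and second cousins through their fathers (r = 1/32).
r = 1/16 + 1/32 = 0.09375.

0.09375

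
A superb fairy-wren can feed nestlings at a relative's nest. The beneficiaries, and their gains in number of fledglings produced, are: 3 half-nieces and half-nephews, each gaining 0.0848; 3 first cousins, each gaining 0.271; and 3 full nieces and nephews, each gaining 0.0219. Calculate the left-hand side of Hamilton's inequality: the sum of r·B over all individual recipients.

0.14985

r to a half-niece or half-nephew = 1/8 (half-aunt/uncle↔niece/nephew: one path of length 3: r = (1/2)^3 = 1/8).
r to a first cousin = 0.125 (first cousins share one grandparent pair — two paths of length 4: r = 2·(1/2)^4 = 1/8).
r to a full niece or nephew = 1/4 (full aunt/uncle↔niece/nephew: two paths of length 3 through the shared grandparent pair: r = 2·(1/2)^3 = 1/4).
Summing one r·B term per recipient: 3·0.125·0.0848 + 3·0.125·0.271 + 3·0.25·0.0219 = 0.14985.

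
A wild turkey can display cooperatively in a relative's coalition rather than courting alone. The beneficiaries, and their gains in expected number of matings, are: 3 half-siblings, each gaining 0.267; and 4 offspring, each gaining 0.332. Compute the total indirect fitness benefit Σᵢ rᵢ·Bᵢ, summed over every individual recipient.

r to a half-sibling = 1/4 (half-sibs share one parent — one path of length 2: r = (1/2)^2 = 1/4).
r to an offspring = 0.5 (one parent–offspring link: r = (1/2)^1 = 1/2).
Summing one r·B term per recipient: 3·0.25·0.267 + 4·0.5·0.332 = 0.86425.

0.86425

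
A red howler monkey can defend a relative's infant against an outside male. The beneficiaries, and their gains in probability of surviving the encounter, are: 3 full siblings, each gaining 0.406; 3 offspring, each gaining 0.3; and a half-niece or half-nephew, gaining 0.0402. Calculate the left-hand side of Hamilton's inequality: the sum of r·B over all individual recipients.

1.064025

r to a full sibling = 1/2 (full sibs share both parents — two paths of length 2: r = 2·(1/2)^2 = 1/2).
r to an offspring = 0.5 (one parent–offspring link: r = (1/2)^1 = 1/2).
r to a half-niece or half-nephew = 0.125 (half-aunt/uncle↔niece/nephew: one path of length 3: r = (1/2)^3 = 1/8).
Summing one r·B term per recipient: 3·0.5·0.406 + 3·0.5·0.3 + 1·0.125·0.0402 = 1.064025.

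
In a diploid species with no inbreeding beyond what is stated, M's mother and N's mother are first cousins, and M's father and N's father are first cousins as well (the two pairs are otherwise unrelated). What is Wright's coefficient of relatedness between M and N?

Wright's path rule: contributions from independent ancestry routes add.
M and N are related in two ways: second cousins through their mothers (r = 1/32) and second cousins through their fathers (r = 1/32).
r = 1/32 + 1/32 = 1/16 = 0.0625.

0.0625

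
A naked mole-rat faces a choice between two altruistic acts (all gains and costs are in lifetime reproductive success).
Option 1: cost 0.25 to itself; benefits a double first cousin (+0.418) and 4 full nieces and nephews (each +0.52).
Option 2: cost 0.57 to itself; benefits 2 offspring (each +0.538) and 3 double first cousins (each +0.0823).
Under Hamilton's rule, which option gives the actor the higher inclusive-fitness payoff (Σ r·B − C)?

Option 1: r to a double first cousin = 0.25.
Option 1: r to a full niece or nephew = 0.25.
Option 1: Σ r·B − C = (1·0.25·0.418 + 4·0.25·0.52) − 0.25 = 0.3745.
Option 2: r to an offspring = 0.5.
Option 2: r to a double first cousin = 0.25.
Option 2: Σ r·B − C = (2·0.5·0.538 + 3·0.25·0.0823) − 0.57 = 0.029725.
Option 1 has the higher net inclusive-fitness payoff.

Option 1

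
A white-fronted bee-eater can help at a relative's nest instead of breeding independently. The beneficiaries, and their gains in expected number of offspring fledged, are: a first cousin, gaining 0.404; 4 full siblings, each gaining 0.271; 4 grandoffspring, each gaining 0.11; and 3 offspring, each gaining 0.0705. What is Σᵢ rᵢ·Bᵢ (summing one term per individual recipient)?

r to a first cousin = 0.125 (first cousins share one grandparent pair — two paths of length 4: r = 2·(1/2)^4 = 1/8).
r to a full sibling = 1/2 (full sibs share both parents — two paths of length 2: r = 2·(1/2)^2 = 1/2).
r to a grandoffspring = 0.25 (two parent–offspring links: r = (1/2)^2 = 1/4).
r to an offspring = 1/2 (one parent–offspring link: r = (1/2)^1 = 1/2).
Summing one r·B term per recipient: 1·0.125·0.404 + 4·0.5·0.271 + 4·0.25·0.11 + 3·0.5·0.0705 = 0.80825.

0.80825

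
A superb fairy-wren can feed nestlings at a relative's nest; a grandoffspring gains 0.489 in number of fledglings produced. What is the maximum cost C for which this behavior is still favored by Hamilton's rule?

0.12225

r to a grandoffspring = 0.25 (two parent–offspring links: r = (1/2)^2 = 1/4).
Hamilton's rule: n·r·B > C, so the trait is favored while C < n·r·B = 1·0.25·0.489 = 0.12225.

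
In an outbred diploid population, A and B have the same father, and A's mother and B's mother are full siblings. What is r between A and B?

0.375

With two independent routes of shared ancestry, r is the sum of the two contributions.
A and B are related in two ways: half-sibs through their shared father (r = 1/4) and first cousins through their mothers (r = 1/8).
r = 1/4 + 1/8 = 3/8 = 0.375.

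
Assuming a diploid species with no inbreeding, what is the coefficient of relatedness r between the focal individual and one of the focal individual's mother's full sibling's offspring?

Each parent–offspring link contributes a factor of 1/2, and independent paths through distinct common ancestors add.
First cousins share one grandparent pair — two paths of length 4: r = 2·(1/2)^4 = 1/8.

0.125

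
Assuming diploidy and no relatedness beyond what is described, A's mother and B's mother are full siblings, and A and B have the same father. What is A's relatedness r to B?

0.375

Independent pedigree routes through distinct common ancestors add.
A and B are related in two ways: first cousins through their mothers (r = 1/8) and half-sibs through their shared father (r = 1/4).
r = 1/8 + 1/4 = 0.375.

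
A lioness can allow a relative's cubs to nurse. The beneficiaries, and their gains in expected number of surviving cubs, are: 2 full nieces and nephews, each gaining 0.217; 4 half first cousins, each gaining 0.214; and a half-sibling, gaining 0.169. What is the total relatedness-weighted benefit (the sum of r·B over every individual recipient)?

0.20425

r to a full niece or nephew = 0.25 (full aunt/uncle↔niece/nephew: two paths of length 3 through the shared grandparent pair: r = 2·(1/2)^3 = 1/4).
r to a half first cousin = 0.0625 (half first cousins share one grandparent — one path of length 4: r = (1/2)^4 = 1/16).
r to a half-sibling = 0.25 (half-sibs share one parent — one path of length 2: r = (1/2)^2 = 1/4).
Summing one r·B term per recipient: 2·0.25·0.217 + 4·0.0625·0.214 + 1·0.25·0.169 = 0.20425.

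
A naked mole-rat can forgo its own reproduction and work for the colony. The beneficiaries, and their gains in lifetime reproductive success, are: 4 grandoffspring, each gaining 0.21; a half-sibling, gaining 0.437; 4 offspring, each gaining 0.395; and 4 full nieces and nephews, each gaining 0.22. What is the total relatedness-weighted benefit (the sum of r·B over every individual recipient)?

1.32925

r to a grandoffspring = 0.25 (two parent–offspring links: r = (1/2)^2 = 1/4).
r to a half-sibling = 1/4 (half-sibs share one parent — one path of length 2: r = (1/2)^2 = 1/4).
r to an offspring = 1/2 (one parent–offspring link: r = (1/2)^1 = 1/2).
r to a full niece or nephew = 0.25 (full aunt/uncle↔niece/nephew: two paths of length 3 through the shared grandparent pair: r = 2·(1/2)^3 = 1/4).
Summing one r·B term per recipient: 4·0.25·0.21 + 1·0.25·0.437 + 4·0.5·0.395 + 4·0.25·0.22 = 1.32925.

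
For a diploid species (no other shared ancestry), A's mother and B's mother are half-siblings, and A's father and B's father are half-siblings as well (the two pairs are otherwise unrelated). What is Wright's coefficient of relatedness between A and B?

0.125

Independent pedigree routes through distinct common ancestors add.
A and B are related in two ways: half first cousins through their mothers (r = 1/16) and half first cousins through their fathers (r = 1/16).
r = 1/16 + 1/16 = 1/8 = 0.125.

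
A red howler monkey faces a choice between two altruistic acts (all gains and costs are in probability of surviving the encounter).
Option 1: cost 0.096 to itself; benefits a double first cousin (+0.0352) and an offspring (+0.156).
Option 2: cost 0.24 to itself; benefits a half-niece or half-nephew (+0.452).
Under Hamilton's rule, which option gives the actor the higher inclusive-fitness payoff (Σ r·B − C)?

Option 1

Option 1: r to a double first cousin = 0.25.
Option 1: r to an offspring = 0.5.
Option 1: Σ r·B − C = (1·0.25·0.0352 + 1·0.5·0.156) − 0.096 = -0.0092.
Option 2: r to a half-niece or half-nephew = 0.125.
Option 2: Σ r·B − C = (1·0.125·0.452) − 0.24 = -0.1835.
Option 1 has the higher net inclusive-fitness payoff.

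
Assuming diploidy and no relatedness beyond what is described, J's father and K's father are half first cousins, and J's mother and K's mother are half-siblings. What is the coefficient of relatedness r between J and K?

0.078125

Independent pedigree routes through distinct common ancestors add.
J and K are related in two ways: half second cousins through their fathers (r = 1/64) and half first cousins through their mothers (r = 1/16).
r = 1/64 + 1/16 = 5/64 = 0.078125.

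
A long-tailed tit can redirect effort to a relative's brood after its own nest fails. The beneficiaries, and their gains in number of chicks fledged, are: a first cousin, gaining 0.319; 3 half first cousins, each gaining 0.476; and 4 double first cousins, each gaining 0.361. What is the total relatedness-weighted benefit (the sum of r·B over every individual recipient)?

r to a first cousin = 0.125 (first cousins share one grandparent pair — two paths of length 4: r = 2·(1/2)^4 = 1/8).
r to a half first cousin = 1/16 (half first cousins share one grandparent — one path of length 4: r = (1/2)^4 = 1/16).
r to a double first cousin = 0.25 (double first cousins share both grandparent pairs — four paths of length 4: r = 4·(1/2)^4 = 1/4).
Summing one r·B term per recipient: 1·0.125·0.319 + 3·0.0625·0.476 + 4·0.25·0.361 = 0.490125.

0.490125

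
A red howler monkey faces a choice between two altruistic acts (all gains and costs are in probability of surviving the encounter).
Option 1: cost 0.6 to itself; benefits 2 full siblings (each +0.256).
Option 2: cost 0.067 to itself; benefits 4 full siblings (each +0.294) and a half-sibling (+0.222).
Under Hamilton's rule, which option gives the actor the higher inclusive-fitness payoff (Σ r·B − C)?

Option 1: r to a full sibling = 0.5.
Option 1: Σ r·B − C = (2·0.5·0.256) − 0.6 = -0.344.
Option 2: r to a full sibling = 0.5.
Option 2: r to a half-sibling = 0.25.
Option 2: Σ r·B − C = (4·0.5·0.294 + 1·0.25·0.222) − 0.067 = 0.5765.
Option 2 has the higher net inclusive-fitness payoff.

Option 2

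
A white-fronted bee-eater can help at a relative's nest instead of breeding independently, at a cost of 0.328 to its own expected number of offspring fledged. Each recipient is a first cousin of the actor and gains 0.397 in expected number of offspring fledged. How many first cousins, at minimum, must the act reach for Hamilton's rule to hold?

r to a first cousin = 1/8 (first cousins share one grandparent pair — two paths of length 4: r = 2·(1/2)^4 = 1/8).
Hamilton's rule: n·r·B > C  ⇒  n > C/(r·B) = 0.328/(0.125·0.397) = 6.61.
The smallest integer exceeding 6.61 is 7.

7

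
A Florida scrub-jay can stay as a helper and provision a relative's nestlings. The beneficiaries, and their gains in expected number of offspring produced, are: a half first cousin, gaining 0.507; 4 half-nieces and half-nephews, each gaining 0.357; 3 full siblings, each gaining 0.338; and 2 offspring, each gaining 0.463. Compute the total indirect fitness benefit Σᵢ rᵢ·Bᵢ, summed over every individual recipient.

r to a half first cousin = 0.0625 (half first cousins share one grandparent — one path of length 4: r = (1/2)^4 = 1/16).
r to a half-niece or half-nephew = 0.125 (half-aunt/uncle↔niece/nephew: one path of length 3: r = (1/2)^3 = 1/8).
r to a full sibling = 0.5 (full sibs share both parents — two paths of length 2: r = 2·(1/2)^2 = 1/2).
r to an offspring = 0.5 (one parent–offspring link: r = (1/2)^1 = 1/2).
Summing one r·B term per recipient: 1·0.0625·0.507 + 4·0.125·0.357 + 3·0.5·0.338 + 2·0.5·0.463 = 1.1801875.

1.1801875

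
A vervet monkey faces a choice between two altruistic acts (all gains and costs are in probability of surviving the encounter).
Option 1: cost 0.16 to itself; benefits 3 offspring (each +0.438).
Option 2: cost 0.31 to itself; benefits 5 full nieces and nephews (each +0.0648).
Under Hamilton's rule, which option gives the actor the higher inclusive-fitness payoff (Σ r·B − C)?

Option 1: r to an offspring = 0.5.
Option 1: Σ r·B − C = (3·0.5·0.438) − 0.16 = 0.497.
Option 2: r to a full niece or nephew = 0.25.
Option 2: Σ r·B − C = (5·0.25·0.0648) − 0.31 = -0.229.
Option 1 has the higher net inclusive-fitness payoff.

Option 1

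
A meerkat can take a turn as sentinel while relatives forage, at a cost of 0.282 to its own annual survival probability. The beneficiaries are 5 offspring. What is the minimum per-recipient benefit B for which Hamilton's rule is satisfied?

r to an offspring = 1/2 (one parent–offspring link: r = (1/2)^1 = 1/2).
Hamilton's rule with n recipients of equal r: n·r·B > C, so B > C/(n·r) = 0.282/(5·0.5) = 0.1128.

0.1128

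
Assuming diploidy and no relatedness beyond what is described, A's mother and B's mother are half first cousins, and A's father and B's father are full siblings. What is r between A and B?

0.140625

With two independent routes of shared ancestry, r is the sum of the two contributions.
A and B are related in two ways: half second cousins through their mothers (r = 1/64) and first cousins through their fathers (r = 1/8).
r = 1/64 + 1/8 = 9/64 = 0.140625.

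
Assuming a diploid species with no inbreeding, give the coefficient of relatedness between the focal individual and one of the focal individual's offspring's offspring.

Each parent–offspring link contributes a factor of 1/2, and independent paths through distinct common ancestors add.
Two parent–offspring links: r = (1/2)^2 = 1/4.

0.25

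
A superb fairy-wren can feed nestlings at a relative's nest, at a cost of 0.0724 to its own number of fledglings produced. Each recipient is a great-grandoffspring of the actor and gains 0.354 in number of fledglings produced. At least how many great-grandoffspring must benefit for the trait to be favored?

r to a great-grandoffspring = 0.125 (three parent–offspring links: r = (1/2)^3 = 1/8).
Hamilton's rule: n·r·B > C  ⇒  n > C/(r·B) = 0.0724/(0.125·0.354) = 1.636.
The smallest integer exceeding 1.636 is 2.

2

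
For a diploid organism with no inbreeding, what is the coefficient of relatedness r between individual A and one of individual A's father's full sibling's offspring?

0.125

Each parent–offspring link contributes a factor of 1/2, and independent paths through distinct common ancestors add.
First cousins share one grandparent pair — two paths of length 4: r = 2·(1/2)^4 = 1/8.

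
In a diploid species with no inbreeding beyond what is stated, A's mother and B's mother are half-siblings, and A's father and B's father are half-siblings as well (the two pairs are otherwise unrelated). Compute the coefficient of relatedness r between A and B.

0.125

Relatedness sums over independent paths through distinct common ancestors.
A and B are related in two ways: half first cousins through their mothers (r = 1/16) and half first cousins through their fathers (r = 1/16).
r = 1/16 + 1/16 = 1/8 = 0.125.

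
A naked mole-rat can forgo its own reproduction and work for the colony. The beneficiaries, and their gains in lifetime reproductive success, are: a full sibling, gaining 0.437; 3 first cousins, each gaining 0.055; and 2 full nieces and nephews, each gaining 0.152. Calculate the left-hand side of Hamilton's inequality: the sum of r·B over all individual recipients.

r to a full sibling = 0.5 (full sibs share both parents — two paths of length 2: r = 2·(1/2)^2 = 1/2).
r to a first cousin = 0.125 (first cousins share one grandparent pair — two paths of length 4: r = 2·(1/2)^4 = 1/8).
r to a full niece or nephew = 0.25 (full aunt/uncle↔niece/nephew: two paths of length 3 through the shared grandparent pair: r = 2·(1/2)^3 = 1/4).
Summing one r·B term per recipient: 1·0.5·0.437 + 3·0.125·0.055 + 2·0.25·0.152 = 0.315125.

0.315125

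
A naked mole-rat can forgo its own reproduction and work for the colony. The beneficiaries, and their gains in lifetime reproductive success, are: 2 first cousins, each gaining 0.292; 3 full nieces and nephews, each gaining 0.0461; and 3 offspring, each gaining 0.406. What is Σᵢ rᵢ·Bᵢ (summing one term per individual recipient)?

0.716575

r to a first cousin = 0.125 (first cousins share one grandparent pair — two paths of length 4: r = 2·(1/2)^4 = 1/8).
r to a full niece or nephew = 1/4 (full aunt/uncle↔niece/nephew: two paths of length 3 through the shared grandparent pair: r = 2·(1/2)^3 = 1/4).
r to an offspring = 1/2 (one parent–offspring link: r = (1/2)^1 = 1/2).
Summing one r·B term per recipient: 2·0.125·0.292 + 3·0.25·0.0461 + 3·0.5·0.406 = 0.716575.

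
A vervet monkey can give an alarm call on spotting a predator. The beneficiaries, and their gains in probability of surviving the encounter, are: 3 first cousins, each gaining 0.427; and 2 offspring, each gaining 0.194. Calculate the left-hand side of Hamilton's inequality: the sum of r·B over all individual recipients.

0.354125

r to a first cousin = 0.125 (first cousins share one grandparent pair — two paths of length 4: r = 2·(1/2)^4 = 1/8).
r to an offspring = 0.5 (one parent–offspring link: r = (1/2)^1 = 1/2).
Summing one r·B term per recipient: 3·0.125·0.427 + 2·0.5·0.194 = 0.354125.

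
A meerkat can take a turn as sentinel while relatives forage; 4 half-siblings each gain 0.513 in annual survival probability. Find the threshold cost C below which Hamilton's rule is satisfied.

0.513

r to a half-sibling = 1/4 (half-sibs share one parent — one path of length 2: r = (1/2)^2 = 1/4).
Hamilton's rule: n·r·B > C, so the trait is favored while C < n·r·B = 4·0.25·0.513 = 0.513.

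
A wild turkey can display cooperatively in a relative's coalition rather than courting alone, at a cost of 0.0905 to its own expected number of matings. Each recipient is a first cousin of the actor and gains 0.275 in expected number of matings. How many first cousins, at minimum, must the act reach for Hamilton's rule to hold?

r to a first cousin = 0.125 (first cousins share one grandparent pair — two paths of length 4: r = 2·(1/2)^4 = 1/8).
Hamilton's rule: n·r·B > C  ⇒  n > C/(r·B) = 0.0905/(0.125·0.275) = 2.633.
The smallest integer exceeding 2.633 is 3.

3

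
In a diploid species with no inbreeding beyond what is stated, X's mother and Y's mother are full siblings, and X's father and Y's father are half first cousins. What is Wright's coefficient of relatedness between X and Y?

With two independent routes of shared ancestry, r is the sum of the two contributions.
X and Y are related in two ways: first cousins through their mothers (r = 1/8) and half second cousins through their fathers (r = 1/64).
r = 1/8 + 1/64 = 9/64 = 0.140625.

0.140625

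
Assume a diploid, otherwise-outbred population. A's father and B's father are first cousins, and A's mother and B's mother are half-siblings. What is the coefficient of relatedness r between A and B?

0.09375

Relatedness sums over independent paths through distinct common ancestors.
A and B are related in two ways: second cousins through their fathers (r = 1/32) and half first cousins through their mothers (r = 1/16).
r = 1/32 + 1/16 = 3/32 = 0.09375.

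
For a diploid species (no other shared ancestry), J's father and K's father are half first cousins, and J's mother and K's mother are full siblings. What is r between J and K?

Wright's path rule: contributions from independent ancestry routes add.
J and K are related in two ways: half second cousins through their fathers (r = 1/64) and first cousins through their mothers (r = 1/8).
r = 1/64 + 1/8 = 9/64 = 0.140625.

0.140625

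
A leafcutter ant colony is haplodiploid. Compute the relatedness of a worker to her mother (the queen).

One meiotic link between diploid queen and diploid daughter: r = 1/2.

0.5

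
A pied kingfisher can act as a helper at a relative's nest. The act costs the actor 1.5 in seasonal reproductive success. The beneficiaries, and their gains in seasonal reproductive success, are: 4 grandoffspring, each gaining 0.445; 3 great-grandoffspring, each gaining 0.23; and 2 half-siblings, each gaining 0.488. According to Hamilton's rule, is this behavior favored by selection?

Hamilton's rule: the trait is favored when the sum of r·B over every recipient exceeds the actor's cost C.
r to a grandoffspring = 0.25 (two parent–offspring links: r = (1/2)^2 = 1/4).
r to a great-grandoffspring = 1/8 (three parent–offspring links: r = (1/2)^3 = 1/8).
r to a half-sibling = 1/4 (half-sibs share one parent — one path of length 2: r = (1/2)^2 = 1/4).
Summing one r·B term per recipient: 4·0.25·0.445 + 3·0.125·0.23 + 2·0.25·0.488 = 0.77525.
0.77525 < 1.5: the indirect benefit is less than the cost.

No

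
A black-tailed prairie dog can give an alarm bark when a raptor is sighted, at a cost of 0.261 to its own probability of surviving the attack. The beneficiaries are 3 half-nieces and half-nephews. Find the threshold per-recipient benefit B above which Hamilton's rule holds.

r to a half-niece or half-nephew = 1/8 (half-aunt/uncle↔niece/nephew: one path of length 3: r = (1/2)^3 = 1/8).
Hamilton's rule with n recipients of equal r: n·r·B > C, so B > C/(n·r) = 0.261/(3·0.125) = 0.696.

0.696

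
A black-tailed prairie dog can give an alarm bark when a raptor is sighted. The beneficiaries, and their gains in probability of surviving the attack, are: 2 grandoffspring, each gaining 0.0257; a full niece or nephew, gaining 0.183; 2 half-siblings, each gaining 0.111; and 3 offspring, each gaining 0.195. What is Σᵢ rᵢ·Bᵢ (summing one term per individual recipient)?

0.4066

r to a grandoffspring = 0.25 (two parent–offspring links: r = (1/2)^2 = 1/4).
r to a full niece or nephew = 0.25 (full aunt/uncle↔niece/nephew: two paths of length 3 through the shared grandparent pair: r = 2·(1/2)^3 = 1/4).
r to a half-sibling = 1/4 (half-sibs share one parent — one path of length 2: r = (1/2)^2 = 1/4).
r to an offspring = 1/2 (one parent–offspring link: r = (1/2)^1 = 1/2).
Summing one r·B term per recipient: 2·0.25·0.0257 + 1·0.25·0.183 + 2·0.25·0.111 + 3·0.5·0.195 = 0.4066.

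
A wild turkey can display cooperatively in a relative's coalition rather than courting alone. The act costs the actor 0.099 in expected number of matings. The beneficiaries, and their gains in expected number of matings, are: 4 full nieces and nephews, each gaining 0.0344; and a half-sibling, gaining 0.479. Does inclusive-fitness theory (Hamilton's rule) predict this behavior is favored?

Hamilton's rule: the trait is favored when the sum of r·B over every recipient exceeds the actor's cost C.
r to a full niece or nephew = 1/4 (full aunt/uncle↔niece/nephew: two paths of length 3 through the shared grandparent pair: r = 2·(1/2)^3 = 1/4).
r to a half-sibling = 0.25 (half-sibs share one parent — one path of length 2: r = (1/2)^2 = 1/4).
Summing one r·B term per recipient: 4·0.25·0.0344 + 1·0.25·0.479 = 0.15415.
0.15415 > 0.099: the indirect benefit exceeds the cost.

Yes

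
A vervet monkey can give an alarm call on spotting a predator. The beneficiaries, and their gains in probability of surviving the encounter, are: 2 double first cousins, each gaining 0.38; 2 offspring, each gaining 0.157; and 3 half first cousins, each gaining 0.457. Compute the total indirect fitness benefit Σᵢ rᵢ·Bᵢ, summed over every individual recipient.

r to a double first cousin = 0.25 (double first cousins share both grandparent pairs — four paths of length 4: r = 4·(1/2)^4 = 1/4).
r to an offspring = 1/2 (one parent–offspring link: r = (1/2)^1 = 1/2).
r to a half first cousin = 0.0625 (half first cousins share one grandparent — one path of length 4: r = (1/2)^4 = 1/16).
Summing one r·B term per recipient: 2·0.25·0.38 + 2·0.5·0.157 + 3·0.0625·0.457 = 0.4326875.

0.4326875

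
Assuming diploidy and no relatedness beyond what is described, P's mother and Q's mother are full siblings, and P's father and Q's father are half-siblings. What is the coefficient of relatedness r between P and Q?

0.1875

Relatedness sums over independent paths through distinct common ancestors.
P and Q are related in two ways: first cousins through their mothers (r = 1/8) and half first cousins through their fathers (r = 1/16).
r = 1/8 + 1/16 = 3/16 = 0.1875.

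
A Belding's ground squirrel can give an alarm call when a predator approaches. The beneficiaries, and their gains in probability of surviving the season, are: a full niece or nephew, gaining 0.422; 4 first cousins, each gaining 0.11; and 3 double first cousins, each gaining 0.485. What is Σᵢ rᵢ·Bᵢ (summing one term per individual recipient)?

r to a full niece or nephew = 1/4 (full aunt/uncle↔niece/nephew: two paths of length 3 through the shared grandparent pair: r = 2·(1/2)^3 = 1/4).
r to a first cousin = 0.125 (first cousins share one grandparent pair — two paths of length 4: r = 2·(1/2)^4 = 1/8).
r to a double first cousin = 0.25 (double first cousins share both grandparent pairs — four paths of length 4: r = 4·(1/2)^4 = 1/4).
Summing one r·B term per recipient: 1·0.25·0.422 + 4·0.125·0.11 + 3·0.25·0.485 = 0.52425.

0.52425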